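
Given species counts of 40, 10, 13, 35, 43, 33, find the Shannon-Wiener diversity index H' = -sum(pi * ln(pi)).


Total N = 40 + 10 + 13 + 35 + 43 + 33 = 174
Per-species terms:
  p = 40/174 = 0.229885; ln(p) = -1.470176; p*ln(p) = 0.229885 * (-1.470176) = -0.337971
  p = 10/174 = 0.057471; ln(p) = -2.856475; p*ln(p) = 0.057471 * (-2.856475) = -0.164164
  p = 13/174 = 0.074713; ln(p) = -2.594101; p*ln(p) = 0.074713 * (-2.594101) = -0.193813
  p = 35/174 = 0.201149; ln(p) = -1.603709; p*ln(p) = 0.201149 * (-1.603709) = -0.322584
  p = 43/174 = 0.247126; ln(p) = -1.397857; p*ln(p) = 0.247126 * (-1.397857) = -0.345447
  p = 33/174 = 0.189655; ln(p) = -1.662549; p*ln(p) = 0.189655 * (-1.662549) = -0.315311
sum(p*ln(p)) = (-0.337971) + (-0.164164) + (-0.193813) + (-0.322584) + (-0.345447) + (-0.315311) = -1.679290
H' = -(-1.679290) = 1.679290 ≈ 1.6793

1.6793


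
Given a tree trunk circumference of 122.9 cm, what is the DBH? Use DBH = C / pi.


DBH = C / pi = 122.9 / 3.141593 = 39.1203 ≈ 39.12 cm

39.12 cm


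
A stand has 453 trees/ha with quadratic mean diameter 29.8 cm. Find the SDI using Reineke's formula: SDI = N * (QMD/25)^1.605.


QMD/25 = 29.8/25 = 1.192
(1.192)^1.605 = exp(1.605 * ln(1.192)) = exp(1.605 * 0.175633) = exp(0.281891) = 1.32563
SDI = 453 * 1.32563 = 600.510 ≈ 601

601


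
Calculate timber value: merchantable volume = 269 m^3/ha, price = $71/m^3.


Value = 269 * 71 = $19099/ha

$19099/ha


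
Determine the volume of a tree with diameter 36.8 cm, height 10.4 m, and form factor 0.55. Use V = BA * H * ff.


(D/200)^2 = (36.8/200)^2 = 0.184^2 = 0.033856
BA = 3.141593 * 0.033856 = 0.106362 m^2
V = 0.106362 * 10.4 * 0.55 = 0.608391 ≈ 0.608 m^3

0.608 m^3


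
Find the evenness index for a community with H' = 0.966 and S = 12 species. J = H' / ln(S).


ln(12) = 2.48491
J = H' / ln(S) = 0.966 / 2.48491 = 0.388746 ≈ 0.3887

0.3887


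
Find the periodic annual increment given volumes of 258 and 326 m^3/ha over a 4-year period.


PAI = (V2 - V1) / period = (326 - 258) / 4 = 68 / 4 = 17.00 m^3/ha/yr

17.00 m^3/ha/yr


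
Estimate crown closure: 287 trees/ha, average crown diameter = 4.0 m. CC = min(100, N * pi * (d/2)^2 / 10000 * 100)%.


(d/2)^2 = (4.0/2)^2 = 2^2 = 4
Crown area = 3.141593 * 4 = 12.5664 m^2
N * area / 10000 * 100 = 287 * 12.5664 / 10000 * 100 = 36.0656
CC = min(100, 36.0656) = 36.0656 ≈ 36.1%

36.1%


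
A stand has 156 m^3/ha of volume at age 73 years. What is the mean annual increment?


MAI = 156 / 73 = 2.1370 ≈ 2.14 m^3/ha/yr

2.14 m^3/ha/yr


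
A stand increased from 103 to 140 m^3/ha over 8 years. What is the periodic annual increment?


PAI = (V2 - V1) / period = (140 - 103) / 8 = 37 / 8 = 4.6250 ≈ 4.63 m^3/ha/yr

4.63 m^3/ha/yr


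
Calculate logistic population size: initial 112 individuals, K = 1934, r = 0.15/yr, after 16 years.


(K - N0)/N0 = (1934 - 112)/112 = 1822/112 = 16.2679
r*t = 0.15 * 16 = 2.4; exp(-2.4) = 0.0907180
16.2679 * 0.0907180 = 1.47579
1 + 1.47579 = 2.47579
N = 1934 / 2.47579 = 781.165 ≈ 781

781


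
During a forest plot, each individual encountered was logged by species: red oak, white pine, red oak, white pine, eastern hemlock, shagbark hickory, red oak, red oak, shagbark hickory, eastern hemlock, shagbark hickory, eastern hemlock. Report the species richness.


Total individuals logged = 12
Distinct species (count of individuals): red oak (4), white pine (2), eastern hemlock (3), shagbark hickory (3)
Species richness = number of distinct species = 4

4


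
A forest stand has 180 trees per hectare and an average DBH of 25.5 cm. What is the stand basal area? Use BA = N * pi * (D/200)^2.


(D/200)^2 = (25.5/200)^2 = 0.1275^2 = 0.01625625
Individual BA = 3.141593 * 0.01625625 = 0.0510705 m^2
Stand BA = 180 * 0.0510705 = 9.19269 ≈ 9.19 m^2/ha

9.19 m^2/ha


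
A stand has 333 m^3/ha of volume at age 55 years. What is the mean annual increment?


MAI = 333 / 55 = 6.0545 ≈ 6.05 m^3/ha/yr

6.05 m^3/ha/yr


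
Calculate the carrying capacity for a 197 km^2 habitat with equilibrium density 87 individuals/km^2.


K = 87 * 197 = 17139 individuals

17139 individuals


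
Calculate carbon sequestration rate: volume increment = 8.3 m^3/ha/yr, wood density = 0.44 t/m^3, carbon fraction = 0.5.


C = 8.3 * 0.44 * 0.5 = 1.826 ≈ 1.83 t C/ha/yr

1.83 t C/ha/yr


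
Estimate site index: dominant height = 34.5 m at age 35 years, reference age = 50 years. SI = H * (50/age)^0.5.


50/35 = 1.42857
(1.42857)^0.5 = 1.19523
SI = 34.5 * 1.19523 = 41.2354 ≈ 41.2 m

41.2 m


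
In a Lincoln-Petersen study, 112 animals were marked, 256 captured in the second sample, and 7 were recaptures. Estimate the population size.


N = M * C / R = 112 * 256 / 7 = 28672 / 7 = 4096

4096 individuals


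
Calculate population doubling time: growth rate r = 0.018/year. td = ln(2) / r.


td = ln(2) / 0.018 = 0.693147 / 0.018 = 38.5082 ≈ 38.5 years

38.5 years


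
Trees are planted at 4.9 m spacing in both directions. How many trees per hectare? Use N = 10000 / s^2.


N = 10000 / 4.9^2 = 10000 / 24.01 = 416.493 ≈ 416 trees/ha

416 trees/ha


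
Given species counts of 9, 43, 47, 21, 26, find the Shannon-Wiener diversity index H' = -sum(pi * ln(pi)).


Total N = 9 + 43 + 47 + 21 + 26 = 146
Per-species terms:
  p = 9/146 = 0.061644; ln(p) = -2.786379; p*ln(p) = 0.061644 * (-2.786379) = -0.171764
  p = 43/146 = 0.294521; ln(p) = -1.222405; p*ln(p) = 0.294521 * (-1.222405) = -0.360024
  p = 47/146 = 0.321918; ln(p) = -1.133458; p*ln(p) = 0.321918 * (-1.133458) = -0.364881
  p = 21/146 = 0.143836; ln(p) = -1.939082; p*ln(p) = 0.143836 * (-1.939082) = -0.278910
  p = 26/146 = 0.178082; ln(p) = -1.725511; p*ln(p) = 0.178082 * (-1.725511) = -0.307282
sum(p*ln(p)) = (-0.171764) + (-0.360024) + (-0.364881) + (-0.278910) + (-0.307282) = -1.482861
H' = -(-1.482861) = 1.482861 ≈ 1.4829

1.4829


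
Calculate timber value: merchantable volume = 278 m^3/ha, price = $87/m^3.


Value = 278 * 87 = $24186/ha

$24186/ha


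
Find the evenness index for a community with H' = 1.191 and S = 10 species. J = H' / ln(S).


ln(10) = 2.30259
J = H' / ln(S) = 1.191 / 2.30259 = 0.517244 ≈ 0.5172

0.5172


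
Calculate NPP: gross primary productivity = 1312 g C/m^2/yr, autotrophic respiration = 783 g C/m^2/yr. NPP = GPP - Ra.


NPP = GPP - Ra = 1312 - 783 = 529 g C/m^2/yr

529 g C/m^2/yr


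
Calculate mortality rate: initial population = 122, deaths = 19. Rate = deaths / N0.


Mortality rate = 19 / 122 = 0.155738 ≈ 0.1557

0.1557


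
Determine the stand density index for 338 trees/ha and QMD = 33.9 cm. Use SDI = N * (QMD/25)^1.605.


QMD/25 = 33.9/25 = 1.356
(1.356)^1.605 = exp(1.605 * ln(1.356)) = exp(1.605 * 0.304539) = exp(0.488785) = 1.63033
SDI = 338 * 1.63033 = 551.052 ≈ 551

551


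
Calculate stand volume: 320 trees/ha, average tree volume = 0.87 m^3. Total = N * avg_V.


V_stand = 320 * 0.87 = 278.4 m^3/ha

278.4 m^3/ha


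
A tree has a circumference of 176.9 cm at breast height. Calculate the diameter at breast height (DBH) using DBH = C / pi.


DBH = C / pi = 176.9 / 3.141593 = 56.3090 ≈ 56.31 cm

56.31 cm


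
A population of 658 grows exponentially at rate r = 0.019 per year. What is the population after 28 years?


r*t = 0.019 * 28 = 0.532
exp(0.532) = 1.70233
N = 658 * 1.70233 = 1120.13 ≈ 1120

1120


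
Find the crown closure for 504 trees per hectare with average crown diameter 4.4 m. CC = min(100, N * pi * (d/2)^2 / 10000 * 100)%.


(d/2)^2 = (4.4/2)^2 = 2.2^2 = 4.84
Crown area = 3.141593 * 4.84 = 15.2053 m^2
N * area / 10000 * 100 = 504 * 15.2053 / 10000 * 100 = 76.6347
CC = min(100, 76.6347) = 76.6347 ≈ 76.6%

76.6%


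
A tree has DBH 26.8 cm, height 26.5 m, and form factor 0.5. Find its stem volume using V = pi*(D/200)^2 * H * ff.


(D/200)^2 = (26.8/200)^2 = 0.134^2 = 0.017956
BA = 3.141593 * 0.017956 = 0.0564104 m^2
V = 0.0564104 * 26.5 * 0.5 = 0.747438 ≈ 0.747 m^3

0.747 m^3


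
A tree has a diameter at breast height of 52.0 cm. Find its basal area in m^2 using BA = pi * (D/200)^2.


D/200 = 52.0/200 = 0.26 m
(D/200)^2 = 0.26^2 = 0.0676
BA = 3.141593 * 0.0676 = 0.212372 ≈ 0.2124 m^2

0.2124 m^2


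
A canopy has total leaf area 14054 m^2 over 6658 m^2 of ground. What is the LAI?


LAI = 14054 / 6658 = 2.1108 ≈ 2.11

2.11


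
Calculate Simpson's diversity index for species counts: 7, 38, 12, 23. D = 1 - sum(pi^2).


Total N = 7 + 38 + 12 + 23 = 80
Per-species terms:
  p = 7/80 = 0.087500; p^2 = 0.087500^2 = 0.007656
  p = 38/80 = 0.475000; p^2 = 0.475000^2 = 0.225625
  p = 12/80 = 0.150000; p^2 = 0.150000^2 = 0.022500
  p = 23/80 = 0.287500; p^2 = 0.287500^2 = 0.082656
sum(p^2) = 0.007656 + 0.225625 + 0.022500 + 0.082656 = 0.338437
D = 1 - 0.338437 = 0.661563 ≈ 0.6616

0.6616


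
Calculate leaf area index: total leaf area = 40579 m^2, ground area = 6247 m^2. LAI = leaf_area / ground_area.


LAI = 40579 / 6247 = 6.4958 ≈ 6.50

6.50


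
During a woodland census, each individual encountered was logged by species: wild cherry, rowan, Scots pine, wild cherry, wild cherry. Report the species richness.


Total individuals logged = 5
Distinct species (count of individuals): wild cherry (3), rowan (1), Scots pine (1)
Species richness = number of distinct species = 3

3


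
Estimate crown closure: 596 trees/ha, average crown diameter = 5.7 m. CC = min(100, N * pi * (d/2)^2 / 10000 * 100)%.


(d/2)^2 = (5.7/2)^2 = 2.85^2 = 8.1225
Crown area = 3.141593 * 8.1225 = 25.5176 m^2
N * area / 10000 * 100 = 596 * 25.5176 / 10000 * 100 = 152.085
CC = min(100, 152.085) = 100%

100%


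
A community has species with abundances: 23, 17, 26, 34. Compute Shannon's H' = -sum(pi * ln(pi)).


Total N = 23 + 17 + 26 + 34 = 100
Per-species terms:
  p = 23/100 = 0.230000; ln(p) = -1.469676; p*ln(p) = 0.230000 * (-1.469676) = -0.338025
  p = 17/100 = 0.170000; ln(p) = -1.771957; p*ln(p) = 0.170000 * (-1.771957) = -0.301233
  p = 26/100 = 0.260000; ln(p) = -1.347074; p*ln(p) = 0.260000 * (-1.347074) = -0.350239
  p = 34/100 = 0.340000; ln(p) = -1.078810; p*ln(p) = 0.340000 * (-1.078810) = -0.366795
sum(p*ln(p)) = (-0.338025) + (-0.301233) + (-0.350239) + (-0.366795) = -1.356292
H' = -(-1.356292) = 1.356292 ≈ 1.3563

1.3563


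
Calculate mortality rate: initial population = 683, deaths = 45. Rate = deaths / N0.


Mortality rate = 45 / 683 = 0.065886 ≈ 0.0659

0.0659


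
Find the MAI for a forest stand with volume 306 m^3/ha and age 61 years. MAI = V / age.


MAI = 306 / 61 = 5.0164 ≈ 5.02 m^3/ha/yr

5.02 m^3/ha/yr


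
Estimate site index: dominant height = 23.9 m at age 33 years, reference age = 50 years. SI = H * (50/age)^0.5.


50/33 = 1.51515
(1.51515)^0.5 = 1.23091
SI = 23.9 * 1.23091 = 29.4187 ≈ 29.4 m

29.4 m


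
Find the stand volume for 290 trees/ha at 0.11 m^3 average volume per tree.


V_stand = 290 * 0.11 = 31.9 m^3/ha

31.9 m^3/ha


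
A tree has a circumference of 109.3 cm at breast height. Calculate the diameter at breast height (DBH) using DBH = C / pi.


DBH = C / pi = 109.3 / 3.141593 = 34.7913 ≈ 34.79 cm

34.79 cm


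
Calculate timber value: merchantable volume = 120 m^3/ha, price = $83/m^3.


Value = 120 * 83 = $9960/ha

$9960/ha


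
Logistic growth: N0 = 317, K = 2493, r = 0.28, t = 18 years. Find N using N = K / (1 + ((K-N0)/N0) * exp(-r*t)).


(K - N0)/N0 = (2493 - 317)/317 = 2176/317 = 6.86435
r*t = 0.28 * 18 = 5.04; exp(-5.04) = 0.00647375
6.86435 * 0.00647375 = 0.0444381
1 + 0.0444381 = 1.04444
N = 2493 / 1.04444 = 2386.93 ≈ 2387

2387


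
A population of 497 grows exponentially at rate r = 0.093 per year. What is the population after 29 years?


r*t = 0.093 * 29 = 2.697
exp(2.697) = 14.8352
N = 497 * 14.8352 = 7373.09 ≈ 7373

7373


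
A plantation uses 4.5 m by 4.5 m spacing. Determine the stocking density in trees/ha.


N = 10000 / 4.5^2 = 10000 / 20.25 = 493.827 ≈ 494 trees/ha

494 trees/ha


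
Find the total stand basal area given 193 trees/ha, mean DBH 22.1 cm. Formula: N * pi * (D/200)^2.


(D/200)^2 = (22.1/200)^2 = 0.1105^2 = 0.01221025
Individual BA = 3.141593 * 0.01221025 = 0.0383596 m^2
Stand BA = 193 * 0.0383596 = 7.40340 ≈ 7.40 m^2/ha

7.40 m^2/ha


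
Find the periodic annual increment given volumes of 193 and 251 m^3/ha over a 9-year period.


PAI = (V2 - V1) / period = (251 - 193) / 9 = 58 / 9 = 6.4444 ≈ 6.44 m^3/ha/yr

6.44 m^3/ha/yr


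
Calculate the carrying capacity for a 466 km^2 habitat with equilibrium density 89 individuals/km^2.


K = 89 * 466 = 41474 individuals

41474 individuals


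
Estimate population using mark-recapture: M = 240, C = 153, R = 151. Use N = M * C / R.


N = M * C / R = 240 * 153 / 151 = 36720 / 151 = 243.18 ≈ 243

243 individuals


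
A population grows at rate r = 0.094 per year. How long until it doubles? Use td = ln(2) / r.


td = ln(2) / 0.094 = 0.693147 / 0.094 = 7.37390 ≈ 7.4 years

7.4 years


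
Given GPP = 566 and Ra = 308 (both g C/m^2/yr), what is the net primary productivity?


NPP = GPP - Ra = 566 - 308 = 258 g C/m^2/yr

258 g C/m^2/yr


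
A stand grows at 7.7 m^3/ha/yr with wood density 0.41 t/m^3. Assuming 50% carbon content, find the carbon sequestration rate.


C = 7.7 * 0.41 * 0.5 = 1.5785 ≈ 1.58 t C/ha/yr

1.58 t C/ha/yr


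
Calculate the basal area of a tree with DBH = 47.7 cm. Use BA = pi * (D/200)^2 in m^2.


D/200 = 47.7/200 = 0.2385 m
(D/200)^2 = 0.2385^2 = 0.05688225
BA = 3.141593 * 0.05688225 = 0.178701 ≈ 0.1787 m^2

0.1787 m^2


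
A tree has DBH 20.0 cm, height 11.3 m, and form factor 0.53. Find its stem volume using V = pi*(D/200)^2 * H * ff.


(D/200)^2 = (20.0/200)^2 = 0.1^2 = 0.01
BA = 3.141593 * 0.01 = 0.0314159 m^2
V = 0.0314159 * 11.3 * 0.53 = 0.188150 ≈ 0.188 m^3

0.188 m^3


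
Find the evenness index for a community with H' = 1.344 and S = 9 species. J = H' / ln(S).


ln(9) = 2.19722
J = H' / ln(S) = 1.344 / 2.19722 = 0.611682 ≈ 0.6117

0.6117


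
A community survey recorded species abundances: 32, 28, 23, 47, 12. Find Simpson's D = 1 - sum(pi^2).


Total N = 32 + 28 + 23 + 47 + 12 = 142
Per-species terms:
  p = 32/142 = 0.225352; p^2 = 0.225352^2 = 0.050784
  p = 28/142 = 0.197183; p^2 = 0.197183^2 = 0.038881
  p = 23/142 = 0.161972; p^2 = 0.161972^2 = 0.026235
  p = 47/142 = 0.330986; p^2 = 0.330986^2 = 0.109552
  p = 12/142 = 0.084507; p^2 = 0.084507^2 = 0.007141
sum(p^2) = 0.050784 + 0.038881 + 0.026235 + 0.109552 + 0.007141 = 0.232593
D = 1 - 0.232593 = 0.767407 ≈ 0.7674

0.7674


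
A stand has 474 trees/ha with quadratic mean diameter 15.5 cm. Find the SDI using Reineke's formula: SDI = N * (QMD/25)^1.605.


QMD/25 = 15.5/25 = 0.62
(0.62)^1.605 = exp(1.605 * ln(0.62)) = exp(1.605 * (-0.478036)) = exp(-0.767248) = 0.464289
SDI = 474 * 0.464289 = 220.073 ≈ 220

220


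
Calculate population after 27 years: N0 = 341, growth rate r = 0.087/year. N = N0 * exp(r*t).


r*t = 0.087 * 27 = 2.349
exp(2.349) = 10.4751
N = 341 * 10.4751 = 3572.01 ≈ 3572

3572


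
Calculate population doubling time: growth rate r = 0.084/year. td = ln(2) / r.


td = ln(2) / 0.084 = 0.693147 / 0.084 = 8.25175 ≈ 8.3 years

8.3 years


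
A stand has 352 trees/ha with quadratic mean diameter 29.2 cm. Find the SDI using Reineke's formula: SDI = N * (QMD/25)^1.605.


QMD/25 = 29.2/25 = 1.168
(1.168)^1.605 = exp(1.605 * ln(1.168)) = exp(1.605 * 0.155293) = exp(0.249245) = 1.28306
SDI = 352 * 1.28306 = 451.637 ≈ 452

452


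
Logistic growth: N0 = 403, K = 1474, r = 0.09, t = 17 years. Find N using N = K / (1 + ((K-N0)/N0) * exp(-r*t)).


(K - N0)/N0 = (1474 - 403)/403 = 1071/403 = 2.65757
r*t = 0.09 * 17 = 1.53; exp(-1.53) = 0.216536
2.65757 * 0.216536 = 0.575460
1 + 0.575460 = 1.57546
N = 1474 / 1.57546 = 935.600 ≈ 936

936


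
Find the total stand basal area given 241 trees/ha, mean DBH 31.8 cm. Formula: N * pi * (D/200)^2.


(D/200)^2 = (31.8/200)^2 = 0.159^2 = 0.025281
Individual BA = 3.141593 * 0.025281 = 0.0794226 m^2
Stand BA = 241 * 0.0794226 = 19.1408 ≈ 19.14 m^2/ha

19.14 m^2/ha


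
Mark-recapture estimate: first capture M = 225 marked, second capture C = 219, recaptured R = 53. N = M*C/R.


N = M * C / R = 225 * 219 / 53 = 49275 / 53 = 929.72 ≈ 930

930 individuals


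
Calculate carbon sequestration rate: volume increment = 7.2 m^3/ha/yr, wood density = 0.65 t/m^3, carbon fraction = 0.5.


C = 7.2 * 0.65 * 0.5 = 2.34 t C/ha/yr

2.34 t C/ha/yr


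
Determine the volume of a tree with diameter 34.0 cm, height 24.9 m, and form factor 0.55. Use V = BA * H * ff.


(D/200)^2 = (34.0/200)^2 = 0.17^2 = 0.0289
BA = 3.141593 * 0.0289 = 0.0907920 m^2
V = 0.0907920 * 24.9 * 0.55 = 1.24340 ≈ 1.243 m^3

1.243 m^3


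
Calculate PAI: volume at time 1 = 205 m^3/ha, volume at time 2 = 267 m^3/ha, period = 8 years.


PAI = (V2 - V1) / period = (267 - 205) / 8 = 62 / 8 = 7.75 m^3/ha/yr

7.75 m^3/ha/yr


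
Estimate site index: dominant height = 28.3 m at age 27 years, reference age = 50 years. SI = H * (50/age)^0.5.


50/27 = 1.85185
(1.85185)^0.5 = 1.36083
SI = 28.3 * 1.36083 = 38.5115 ≈ 38.5 m

38.5 m


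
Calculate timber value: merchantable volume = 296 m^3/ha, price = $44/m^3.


Value = 296 * 44 = $13024/ha

$13024/ha


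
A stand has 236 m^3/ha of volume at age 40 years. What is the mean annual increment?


MAI = 236 / 40 = 5.90 m^3/ha/yr

5.90 m^3/ha/yr


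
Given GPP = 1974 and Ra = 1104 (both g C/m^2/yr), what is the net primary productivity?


NPP = GPP - Ra = 1974 - 1104 = 870 g C/m^2/yr

870 g C/m^2/yr


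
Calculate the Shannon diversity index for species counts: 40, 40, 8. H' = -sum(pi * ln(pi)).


Total N = 40 + 40 + 8 = 88
Per-species terms:
  p = 40/88 = 0.454545; ln(p) = -0.788458; p*ln(p) = 0.454545 * (-0.788458) = -0.358390
  p = 40/88 = 0.454545; ln(p) = -0.788458; p*ln(p) = 0.454545 * (-0.788458) = -0.358390
  p = 8/88 = 0.090909; ln(p) = -2.397896; p*ln(p) = 0.090909 * (-2.397896) = -0.217990
sum(p*ln(p)) = (-0.358390) + (-0.358390) + (-0.217990) = -0.934770
H' = -(-0.934770) = 0.934770 ≈ 0.9348

0.9348


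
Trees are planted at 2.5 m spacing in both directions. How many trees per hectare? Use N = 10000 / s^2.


N = 10000 / 2.5^2 = 10000 / 6.25 = 1600.00 ≈ 1600 trees/ha

1600 trees/ha


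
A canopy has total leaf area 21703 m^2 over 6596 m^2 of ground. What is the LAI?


LAI = 21703 / 6596 = 3.2903 ≈ 3.29

3.29


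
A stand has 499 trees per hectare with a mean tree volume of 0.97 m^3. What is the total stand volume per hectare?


V_stand = 499 * 0.97 = 484.03 ≈ 484.0 m^3/ha

484.0 m^3/ha


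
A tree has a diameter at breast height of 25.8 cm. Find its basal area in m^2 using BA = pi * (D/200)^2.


D/200 = 25.8/200 = 0.129 m
(D/200)^2 = 0.129^2 = 0.016641
BA = 3.141593 * 0.016641 = 0.0522792 ≈ 0.0523 m^2

0.0523 m^2


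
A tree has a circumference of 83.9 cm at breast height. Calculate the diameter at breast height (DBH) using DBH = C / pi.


DBH = C / pi = 83.9 / 3.141593 = 26.7062 ≈ 26.71 cm

26.71 cm


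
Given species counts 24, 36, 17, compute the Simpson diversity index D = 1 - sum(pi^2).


Total N = 24 + 36 + 17 = 77
Per-species terms:
  p = 24/77 = 0.311688; p^2 = 0.311688^2 = 0.097149
  p = 36/77 = 0.467532; p^2 = 0.467532^2 = 0.218586
  p = 17/77 = 0.220779; p^2 = 0.220779^2 = 0.048743
sum(p^2) = 0.097149 + 0.218586 + 0.048743 = 0.364478
D = 1 - 0.364478 = 0.635522 ≈ 0.6355

0.6355


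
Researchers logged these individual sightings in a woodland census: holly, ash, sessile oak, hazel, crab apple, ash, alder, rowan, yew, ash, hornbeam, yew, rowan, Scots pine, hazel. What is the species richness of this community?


Total individuals logged = 15
Distinct species (count of individuals): holly (1), ash (3), sessile oak (1), hazel (2), crab apple (1), alder (1), rowan (2), yew (2), hornbeam (1), Scots pine (1)
Species richness = number of distinct species = 10

10


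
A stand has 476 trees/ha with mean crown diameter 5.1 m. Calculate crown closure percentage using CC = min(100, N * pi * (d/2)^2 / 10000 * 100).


(d/2)^2 = (5.1/2)^2 = 2.55^2 = 6.5025
Crown area = 3.141593 * 6.5025 = 20.4282 m^2
N * area / 10000 * 100 = 476 * 20.4282 / 10000 * 100 = 97.2382
CC = min(100, 97.2382) = 97.2382 ≈ 97.2%

97.2%


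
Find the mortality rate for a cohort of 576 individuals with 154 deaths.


Mortality rate = 154 / 576 = 0.267361 ≈ 0.2674

0.2674


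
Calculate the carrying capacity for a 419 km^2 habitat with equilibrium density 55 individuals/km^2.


K = 55 * 419 = 23045 individuals

23045 individuals


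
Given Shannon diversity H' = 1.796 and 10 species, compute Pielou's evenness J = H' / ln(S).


ln(10) = 2.30259
J = H' / ln(S) = 1.796 / 2.30259 = 0.779991 ≈ 0.7800

0.7800


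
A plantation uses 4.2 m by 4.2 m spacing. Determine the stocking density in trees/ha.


N = 10000 / 4.2^2 = 10000 / 17.64 = 566.893 ≈ 567 trees/ha

567 trees/ha


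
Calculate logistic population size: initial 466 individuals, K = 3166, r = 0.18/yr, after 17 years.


(K - N0)/N0 = (3166 - 466)/466 = 2700/466 = 5.79399
r*t = 0.18 * 17 = 3.06; exp(-3.06) = 0.0468877
5.79399 * 0.0468877 = 0.271667
1 + 0.271667 = 1.27167
N = 3166 / 1.27167 = 2489.64 ≈ 2490

2490


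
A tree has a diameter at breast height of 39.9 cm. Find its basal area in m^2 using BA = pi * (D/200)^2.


D/200 = 39.9/200 = 0.1995 m
(D/200)^2 = 0.1995^2 = 0.03980025
BA = 3.141593 * 0.03980025 = 0.125036 ≈ 0.1250 m^2

0.1250 m^2


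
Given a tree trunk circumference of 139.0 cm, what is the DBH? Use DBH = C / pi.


DBH = C / pi = 139.0 / 3.141593 = 44.2451 ≈ 44.25 cm

44.25 cm


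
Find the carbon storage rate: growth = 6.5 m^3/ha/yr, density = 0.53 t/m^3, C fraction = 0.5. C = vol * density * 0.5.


C = 6.5 * 0.53 * 0.5 = 1.7225 ≈ 1.72 t C/ha/yr

1.72 t C/ha/yr


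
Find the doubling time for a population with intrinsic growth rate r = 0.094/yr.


td = ln(2) / 0.094 = 0.693147 / 0.094 = 7.37390 ≈ 7.4 years

7.4 years


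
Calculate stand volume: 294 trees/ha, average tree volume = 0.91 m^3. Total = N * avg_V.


V_stand = 294 * 0.91 = 267.54 ≈ 267.5 m^3/ha

267.5 m^3/ha


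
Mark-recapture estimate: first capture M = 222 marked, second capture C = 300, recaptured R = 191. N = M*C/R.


N = M * C / R = 222 * 300 / 191 = 66600 / 191 = 348.69 ≈ 349

349 individuals


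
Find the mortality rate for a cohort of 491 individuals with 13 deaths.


Mortality rate = 13 / 491 = 0.026477 ≈ 0.0265

0.0265


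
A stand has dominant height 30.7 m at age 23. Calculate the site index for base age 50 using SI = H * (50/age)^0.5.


50/23 = 2.17391
(2.17391)^0.5 = 1.47442
SI = 30.7 * 1.47442 = 45.2647 ≈ 45.3 m

45.3 m


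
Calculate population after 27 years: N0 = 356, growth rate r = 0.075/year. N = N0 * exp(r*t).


r*t = 0.075 * 27 = 2.025
exp(2.025) = 7.57611
N = 356 * 7.57611 = 2697.10 ≈ 2697

2697


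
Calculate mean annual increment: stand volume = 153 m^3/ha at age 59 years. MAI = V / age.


MAI = 153 / 59 = 2.5932 ≈ 2.59 m^3/ha/yr

2.59 m^3/ha/yr


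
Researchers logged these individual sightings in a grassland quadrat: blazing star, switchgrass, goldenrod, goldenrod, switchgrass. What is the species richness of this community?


Total individuals logged = 5
Distinct species (count of individuals): blazing star (1), switchgrass (2), goldenrod (2)
Species richness = number of distinct species = 3

3


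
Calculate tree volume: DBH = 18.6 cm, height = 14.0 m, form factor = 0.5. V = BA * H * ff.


(D/200)^2 = (18.6/200)^2 = 0.093^2 = 0.008649
BA = 3.141593 * 0.008649 = 0.0271716 m^2
V = 0.0271716 * 14.0 * 0.5 = 0.190201 ≈ 0.190 m^3

0.190 m^3


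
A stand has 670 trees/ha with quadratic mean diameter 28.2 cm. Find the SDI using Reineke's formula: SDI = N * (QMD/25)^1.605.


QMD/25 = 28.2/25 = 1.128
(1.128)^1.605 = exp(1.605 * ln(1.128)) = exp(1.605 * 0.120446) = exp(0.193316) = 1.21327
SDI = 670 * 1.21327 = 812.891 ≈ 813

813


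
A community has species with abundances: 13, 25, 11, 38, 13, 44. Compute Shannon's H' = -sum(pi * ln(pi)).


Total N = 13 + 25 + 11 + 38 + 13 + 44 = 144
Per-species terms:
  p = 13/144 = 0.090278; ln(p) = -2.404861; p*ln(p) = 0.090278 * (-2.404861) = -0.217106
  p = 25/144 = 0.173611; ln(p) = -1.750938; p*ln(p) = 0.173611 * (-1.750938) = -0.303982
  p = 11/144 = 0.076389; ln(p) = -2.571917; p*ln(p) = 0.076389 * (-2.571917) = -0.196466
  p = 38/144 = 0.263889; ln(p) = -1.332227; p*ln(p) = 0.263889 * (-1.332227) = -0.351560
  p = 13/144 = 0.090278; ln(p) = -2.404861; p*ln(p) = 0.090278 * (-2.404861) = -0.217106
  p = 44/144 = 0.305556; ln(p) = -1.185622; p*ln(p) = 0.305556 * (-1.185622) = -0.362274
sum(p*ln(p)) = (-0.217106) + (-0.303982) + (-0.196466) + (-0.351560) + (-0.217106) + (-0.362274) = -1.648494
H' = -(-1.648494) = 1.648494 ≈ 1.6485

1.6485


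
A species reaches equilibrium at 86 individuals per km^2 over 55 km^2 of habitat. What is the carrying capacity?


K = 86 * 55 = 4730 individuals

4730 individuals


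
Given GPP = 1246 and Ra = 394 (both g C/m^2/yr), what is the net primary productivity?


NPP = GPP - Ra = 1246 - 394 = 852 g C/m^2/yr

852 g C/m^2/yr


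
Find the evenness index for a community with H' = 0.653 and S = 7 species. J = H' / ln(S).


ln(7) = 1.94591
J = H' / ln(S) = 0.653 / 1.94591 = 0.335576 ≈ 0.3356

0.3356


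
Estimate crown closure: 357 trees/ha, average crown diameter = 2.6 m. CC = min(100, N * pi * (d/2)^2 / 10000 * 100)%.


(d/2)^2 = (2.6/2)^2 = 1.3^2 = 1.69
Crown area = 3.141593 * 1.69 = 5.30929 m^2
N * area / 10000 * 100 = 357 * 5.30929 / 10000 * 100 = 18.9542
CC = min(100, 18.9542) = 18.9542 ≈ 19.0%

19.0%


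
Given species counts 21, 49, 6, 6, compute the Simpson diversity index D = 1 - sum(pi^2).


Total N = 21 + 49 + 6 + 6 = 82
Per-species terms:
  p = 21/82 = 0.256098; p^2 = 0.256098^2 = 0.065586
  p = 49/82 = 0.597561; p^2 = 0.597561^2 = 0.357079
  p = 6/82 = 0.073171; p^2 = 0.073171^2 = 0.005354
  p = 6/82 = 0.073171; p^2 = 0.073171^2 = 0.005354
sum(p^2) = 0.065586 + 0.357079 + 0.005354 + 0.005354 = 0.433373
D = 1 - 0.433373 = 0.566627 ≈ 0.5666

0.5666


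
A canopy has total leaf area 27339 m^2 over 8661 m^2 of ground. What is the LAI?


LAI = 27339 / 8661 = 3.1566 ≈ 3.16

3.16


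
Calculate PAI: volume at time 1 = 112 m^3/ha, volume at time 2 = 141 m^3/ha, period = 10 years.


PAI = (V2 - V1) / period = (141 - 112) / 10 = 29 / 10 = 2.90 m^3/ha/yr

2.90 m^3/ha/yr


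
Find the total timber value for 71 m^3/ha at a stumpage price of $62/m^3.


Value = 71 * 62 = $4402/ha

$4402/ha


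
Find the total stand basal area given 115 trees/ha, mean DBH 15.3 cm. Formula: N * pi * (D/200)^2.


(D/200)^2 = (15.3/200)^2 = 0.0765^2 = 0.00585225
Individual BA = 3.141593 * 0.00585225 = 0.0183854 m^2
Stand BA = 115 * 0.0183854 = 2.11432 ≈ 2.11 m^2/ha

2.11 m^2/ha


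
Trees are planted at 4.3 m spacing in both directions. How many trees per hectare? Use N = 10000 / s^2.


N = 10000 / 4.3^2 = 10000 / 18.49 = 540.833 ≈ 541 trees/ha

541 trees/ha


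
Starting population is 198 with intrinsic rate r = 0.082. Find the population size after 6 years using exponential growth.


r*t = 0.082 * 6 = 0.492
exp(0.492) = 1.63558
N = 198 * 1.63558 = 323.845 ≈ 324

324


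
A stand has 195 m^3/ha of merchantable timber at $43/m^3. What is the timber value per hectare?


Value = 195 * 43 = $8385/ha

$8385/ha


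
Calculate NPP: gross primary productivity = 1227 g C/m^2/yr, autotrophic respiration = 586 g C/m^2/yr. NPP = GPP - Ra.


NPP = GPP - Ra = 1227 - 586 = 641 g C/m^2/yr

641 g C/m^2/yr


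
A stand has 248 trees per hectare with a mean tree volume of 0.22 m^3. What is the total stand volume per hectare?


V_stand = 248 * 0.22 = 54.56 ≈ 54.6 m^3/ha

54.6 m^3/ha


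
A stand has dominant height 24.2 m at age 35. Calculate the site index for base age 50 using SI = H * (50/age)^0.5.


50/35 = 1.42857
(1.42857)^0.5 = 1.19523
SI = 24.2 * 1.19523 = 28.9246 ≈ 28.9 m

28.9 m


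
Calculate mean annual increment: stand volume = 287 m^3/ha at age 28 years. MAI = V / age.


MAI = 287 / 28 = 10.25 m^3/ha/yr

10.25 m^3/ha/yr


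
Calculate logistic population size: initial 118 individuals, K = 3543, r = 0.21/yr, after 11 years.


(K - N0)/N0 = (3543 - 118)/118 = 3425/118 = 29.0254
r*t = 0.21 * 11 = 2.31; exp(-2.31) = 0.0992613
29.0254 * 0.0992613 = 2.88110
1 + 2.88110 = 3.88110
N = 3543 / 3.88110 = 912.886 ≈ 913

913


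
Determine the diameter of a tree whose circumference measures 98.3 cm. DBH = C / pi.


DBH = C / pi = 98.3 / 3.141593 = 31.2899 ≈ 31.29 cm

31.29 cm


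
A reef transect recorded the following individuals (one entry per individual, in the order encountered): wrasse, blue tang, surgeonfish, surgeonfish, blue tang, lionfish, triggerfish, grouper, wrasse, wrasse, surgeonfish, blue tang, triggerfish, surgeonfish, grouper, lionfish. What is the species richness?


Total individuals logged = 16
Distinct species (count of individuals): wrasse (3), blue tang (3), surgeonfish (4), lionfish (2), triggerfish (2), grouper (2)
Species richness = number of distinct species = 6

6


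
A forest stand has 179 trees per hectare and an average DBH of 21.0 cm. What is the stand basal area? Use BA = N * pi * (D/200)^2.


(D/200)^2 = (21.0/200)^2 = 0.105^2 = 0.011025
Individual BA = 3.141593 * 0.011025 = 0.0346361 m^2
Stand BA = 179 * 0.0346361 = 6.19986 ≈ 6.20 m^2/ha

6.20 m^2/ha


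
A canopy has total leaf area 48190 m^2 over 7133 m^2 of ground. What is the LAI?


LAI = 48190 / 7133 = 6.7559 ≈ 6.76

6.76


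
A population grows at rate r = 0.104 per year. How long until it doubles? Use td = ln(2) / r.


td = ln(2) / 0.104 = 0.693147 / 0.104 = 6.66488 ≈ 6.7 years

6.7 years


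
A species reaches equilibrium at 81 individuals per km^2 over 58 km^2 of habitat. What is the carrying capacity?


K = 81 * 58 = 4698 individuals

4698 individuals


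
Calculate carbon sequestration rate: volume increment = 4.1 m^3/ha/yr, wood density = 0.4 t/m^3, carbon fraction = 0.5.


C = 4.1 * 0.4 * 0.5 = 0.82 t C/ha/yr

0.82 t C/ha/yr


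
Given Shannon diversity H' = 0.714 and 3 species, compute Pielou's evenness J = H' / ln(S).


ln(3) = 1.09861
J = H' / ln(S) = 0.714 / 1.09861 = 0.649912 ≈ 0.6499

0.6499


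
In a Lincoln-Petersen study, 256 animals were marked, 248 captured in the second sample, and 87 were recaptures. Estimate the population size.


N = M * C / R = 256 * 248 / 87 = 63488 / 87 = 729.75 ≈ 730

730 individuals


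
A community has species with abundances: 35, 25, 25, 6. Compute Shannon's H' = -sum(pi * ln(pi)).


Total N = 35 + 25 + 25 + 6 = 91
Per-species terms:
  p = 35/91 = 0.384615; ln(p) = -0.955512; p*ln(p) = 0.384615 * (-0.955512) = -0.367504
  p = 25/91 = 0.274725; ln(p) = -1.291985; p*ln(p) = 0.274725 * (-1.291985) = -0.354941
  p = 25/91 = 0.274725; ln(p) = -1.291985; p*ln(p) = 0.274725 * (-1.291985) = -0.354941
  p = 6/91 = 0.065934; ln(p) = -2.719101; p*ln(p) = 0.065934 * (-2.719101) = -0.179281
sum(p*ln(p)) = (-0.367504) + (-0.354941) + (-0.354941) + (-0.179281) = -1.256667
H' = -(-1.256667) = 1.256667 ≈ 1.2567

1.2567


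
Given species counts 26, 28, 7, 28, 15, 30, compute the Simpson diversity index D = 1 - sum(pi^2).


Total N = 26 + 28 + 7 + 28 + 15 + 30 = 134
Per-species terms:
  p = 26/134 = 0.194030; p^2 = 0.194030^2 = 0.037648
  p = 28/134 = 0.208955; p^2 = 0.208955^2 = 0.043662
  p = 7/134 = 0.052239; p^2 = 0.052239^2 = 0.002729
  p = 28/134 = 0.208955; p^2 = 0.208955^2 = 0.043662
  p = 15/134 = 0.111940; p^2 = 0.111940^2 = 0.012531
  p = 30/134 = 0.223881; p^2 = 0.223881^2 = 0.050123
sum(p^2) = 0.037648 + 0.043662 + 0.002729 + 0.043662 + 0.012531 + 0.050123 = 0.190355
D = 1 - 0.190355 = 0.809645 ≈ 0.8096

0.8096


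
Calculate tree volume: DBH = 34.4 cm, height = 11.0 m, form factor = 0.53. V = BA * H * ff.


(D/200)^2 = (34.4/200)^2 = 0.172^2 = 0.029584
BA = 3.141593 * 0.029584 = 0.0929409 m^2
V = 0.0929409 * 11.0 * 0.53 = 0.541845 ≈ 0.542 m^3

0.542 m^3


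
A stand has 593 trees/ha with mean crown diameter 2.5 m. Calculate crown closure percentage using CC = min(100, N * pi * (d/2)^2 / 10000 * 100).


(d/2)^2 = (2.5/2)^2 = 1.25^2 = 1.5625
Crown area = 3.141593 * 1.5625 = 4.90874 m^2
N * area / 10000 * 100 = 593 * 4.90874 / 10000 * 100 = 29.1088
CC = min(100, 29.1088) = 29.1088 ≈ 29.1%

29.1%


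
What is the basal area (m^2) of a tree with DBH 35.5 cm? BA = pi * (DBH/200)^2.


D/200 = 35.5/200 = 0.1775 m
(D/200)^2 = 0.1775^2 = 0.03150625
BA = 3.141593 * 0.03150625 = 0.0989798 ≈ 0.0990 m^2

0.0990 m^2


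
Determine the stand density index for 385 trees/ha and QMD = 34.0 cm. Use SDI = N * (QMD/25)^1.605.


QMD/25 = 34.0/25 = 1.36
(1.36)^1.605 = exp(1.605 * ln(1.36)) = exp(1.605 * 0.307485) = exp(0.493513) = 1.63806
SDI = 385 * 1.63806 = 630.653 ≈ 631

631


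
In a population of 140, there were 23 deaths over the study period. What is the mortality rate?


Mortality rate = 23 / 140 = 0.164286 ≈ 0.1643

0.1643


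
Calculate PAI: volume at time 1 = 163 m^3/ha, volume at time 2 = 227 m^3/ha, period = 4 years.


PAI = (V2 - V1) / period = (227 - 163) / 4 = 64 / 4 = 16.00 m^3/ha/yr

16.00 m^3/ha/yr


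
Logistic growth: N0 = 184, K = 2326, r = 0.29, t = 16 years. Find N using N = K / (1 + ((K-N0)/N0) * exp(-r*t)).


(K - N0)/N0 = (2326 - 184)/184 = 2142/184 = 11.6413
r*t = 0.29 * 16 = 4.64; exp(-4.64) = 0.00965770
11.6413 * 0.00965770 = 0.112428
1 + 0.112428 = 1.11243
N = 2326 / 1.11243 = 2090.92 ≈ 2091

2091


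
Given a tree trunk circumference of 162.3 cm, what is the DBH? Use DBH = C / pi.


DBH = C / pi = 162.3 / 3.141593 = 51.6617 ≈ 51.66 cm

51.66 cm


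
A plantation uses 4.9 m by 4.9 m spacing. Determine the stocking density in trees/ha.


N = 10000 / 4.9^2 = 10000 / 24.01 = 416.493 ≈ 416 trees/ha

416 trees/ha


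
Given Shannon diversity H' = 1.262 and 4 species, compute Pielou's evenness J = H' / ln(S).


ln(4) = 1.38629
J = H' / ln(S) = 1.262 / 1.38629 = 0.910343 ≈ 0.9103

0.9103


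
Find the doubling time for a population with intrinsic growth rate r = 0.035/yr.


td = ln(2) / 0.035 = 0.693147 / 0.035 = 19.8042 ≈ 19.8 years

19.8 years


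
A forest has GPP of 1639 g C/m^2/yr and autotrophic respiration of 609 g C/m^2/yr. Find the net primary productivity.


NPP = GPP - Ra = 1639 - 609 = 1030 g C/m^2/yr

1030 g C/m^2/yr


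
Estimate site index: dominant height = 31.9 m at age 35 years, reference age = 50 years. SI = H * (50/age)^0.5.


50/35 = 1.42857
(1.42857)^0.5 = 1.19523
SI = 31.9 * 1.19523 = 38.1278 ≈ 38.1 m

38.1 m


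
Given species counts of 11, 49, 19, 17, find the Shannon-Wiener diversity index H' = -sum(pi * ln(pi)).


Total N = 11 + 49 + 19 + 17 = 96
Per-species terms:
  p = 11/96 = 0.114583; ln(p) = -2.166456; p*ln(p) = 0.114583 * (-2.166456) = -0.248239
  p = 49/96 = 0.510417; ln(p) = -0.672527; p*ln(p) = 0.510417 * (-0.672527) = -0.343269
  p = 19/96 = 0.197917; ln(p) = -1.619908; p*ln(p) = 0.197917 * (-1.619908) = -0.320607
  p = 17/96 = 0.177083; ln(p) = -1.731137; p*ln(p) = 0.177083 * (-1.731137) = -0.306555
sum(p*ln(p)) = (-0.248239) + (-0.343269) + (-0.320607) + (-0.306555) = -1.218670
H' = -(-1.218670) = 1.218670 ≈ 1.2187

1.2187


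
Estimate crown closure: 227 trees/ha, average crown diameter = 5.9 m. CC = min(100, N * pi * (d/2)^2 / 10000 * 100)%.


(d/2)^2 = (5.9/2)^2 = 2.95^2 = 8.7025
Crown area = 3.141593 * 8.7025 = 27.3397 m^2
N * area / 10000 * 100 = 227 * 27.3397 / 10000 * 100 = 62.0611
CC = min(100, 62.0611) = 62.0611 ≈ 62.1%

62.1%


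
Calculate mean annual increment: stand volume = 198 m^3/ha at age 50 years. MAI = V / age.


MAI = 198 / 50 = 3.96 m^3/ha/yr

3.96 m^3/ha/yr


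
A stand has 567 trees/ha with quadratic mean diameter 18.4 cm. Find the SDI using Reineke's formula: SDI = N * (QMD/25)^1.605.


QMD/25 = 18.4/25 = 0.736
(0.736)^1.605 = exp(1.605 * ln(0.736)) = exp(1.605 * (-0.306525)) = exp(-0.491973) = 0.611419
SDI = 567 * 0.611419 = 346.675 ≈ 347

347


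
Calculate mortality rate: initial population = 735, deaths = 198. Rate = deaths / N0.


Mortality rate = 198 / 735 = 0.269388 ≈ 0.2694

0.2694


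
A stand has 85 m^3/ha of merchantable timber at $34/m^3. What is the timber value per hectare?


Value = 85 * 34 = $2890/ha

$2890/ha


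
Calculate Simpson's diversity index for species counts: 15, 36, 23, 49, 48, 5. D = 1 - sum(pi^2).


Total N = 15 + 36 + 23 + 49 + 48 + 5 = 176
Per-species terms:
  p = 15/176 = 0.085227; p^2 = 0.085227^2 = 0.007264
  p = 36/176 = 0.204545; p^2 = 0.204545^2 = 0.041839
  p = 23/176 = 0.130682; p^2 = 0.130682^2 = 0.017078
  p = 49/176 = 0.278409; p^2 = 0.278409^2 = 0.077512
  p = 48/176 = 0.272727; p^2 = 0.272727^2 = 0.074380
  p = 5/176 = 0.028409; p^2 = 0.028409^2 = 0.000807
sum(p^2) = 0.007264 + 0.041839 + 0.017078 + 0.077512 + 0.074380 + 0.000807 = 0.218880
D = 1 - 0.218880 = 0.781120 ≈ 0.7811

0.7811


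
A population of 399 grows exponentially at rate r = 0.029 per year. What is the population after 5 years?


r*t = 0.029 * 5 = 0.145
exp(0.145) = 1.15604
N = 399 * 1.15604 = 461.260 ≈ 461

461


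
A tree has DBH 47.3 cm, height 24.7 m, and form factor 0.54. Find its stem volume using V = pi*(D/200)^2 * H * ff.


(D/200)^2 = (47.3/200)^2 = 0.2365^2 = 0.05593225
BA = 3.141593 * 0.05593225 = 0.175716 m^2
V = 0.175716 * 24.7 * 0.54 = 2.34370 ≈ 2.344 m^3

2.344 m^3


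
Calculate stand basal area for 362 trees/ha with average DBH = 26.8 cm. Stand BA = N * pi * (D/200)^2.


(D/200)^2 = (26.8/200)^2 = 0.134^2 = 0.017956
Individual BA = 3.141593 * 0.017956 = 0.0564104 m^2
Stand BA = 362 * 0.0564104 = 20.4206 ≈ 20.42 m^2/ha

20.42 m^2/ha


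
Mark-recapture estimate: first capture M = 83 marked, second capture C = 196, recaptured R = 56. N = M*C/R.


N = M * C / R = 83 * 196 / 56 = 16268 / 56 = 290.50 ≈ 291

291 individuals


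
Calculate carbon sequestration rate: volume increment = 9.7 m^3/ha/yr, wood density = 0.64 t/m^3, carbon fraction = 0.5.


C = 9.7 * 0.64 * 0.5 = 3.104 ≈ 3.10 t C/ha/yr

3.10 t C/ha/yr


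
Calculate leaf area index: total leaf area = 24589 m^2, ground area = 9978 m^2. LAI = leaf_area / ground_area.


LAI = 24589 / 9978 = 2.4643 ≈ 2.46

2.46


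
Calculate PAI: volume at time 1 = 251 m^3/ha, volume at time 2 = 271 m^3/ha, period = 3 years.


PAI = (V2 - V1) / period = (271 - 251) / 3 = 20 / 3 = 6.6667 ≈ 6.67 m^3/ha/yr

6.67 m^3/ha/yr


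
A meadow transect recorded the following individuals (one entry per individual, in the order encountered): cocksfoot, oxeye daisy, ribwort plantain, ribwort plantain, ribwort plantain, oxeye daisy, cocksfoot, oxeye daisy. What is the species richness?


Total individuals logged = 8
Distinct species (count of individuals): cocksfoot (2), oxeye daisy (3), ribwort plantain (3)
Species richness = number of distinct species = 3

3


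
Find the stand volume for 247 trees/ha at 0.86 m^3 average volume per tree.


V_stand = 247 * 0.86 = 212.42 ≈ 212.4 m^3/ha

212.4 m^3/ha


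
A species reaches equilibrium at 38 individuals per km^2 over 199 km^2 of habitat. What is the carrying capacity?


K = 38 * 199 = 7562 individuals

7562 individuals


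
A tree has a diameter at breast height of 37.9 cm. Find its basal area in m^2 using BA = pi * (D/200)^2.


D/200 = 37.9/200 = 0.1895 m
(D/200)^2 = 0.1895^2 = 0.03591025
BA = 3.141593 * 0.03591025 = 0.112815 ≈ 0.1128 m^2

0.1128 m^2
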